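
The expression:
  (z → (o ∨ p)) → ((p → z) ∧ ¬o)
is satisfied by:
  {z: True, o: False, p: False}
  {o: False, p: False, z: False}
  {z: True, p: True, o: False}


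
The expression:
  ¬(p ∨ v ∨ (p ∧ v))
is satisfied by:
  {v: False, p: False}


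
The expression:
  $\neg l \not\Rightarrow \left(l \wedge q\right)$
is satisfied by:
  {l: False}


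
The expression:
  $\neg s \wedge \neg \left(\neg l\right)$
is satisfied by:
  {l: True, s: False}


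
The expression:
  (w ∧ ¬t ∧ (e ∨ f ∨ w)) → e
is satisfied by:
  {t: True, e: True, w: False}
  {t: True, w: False, e: False}
  {e: True, w: False, t: False}
  {e: False, w: False, t: False}
  {t: True, e: True, w: True}
  {t: True, w: True, e: False}
  {e: True, w: True, t: False}


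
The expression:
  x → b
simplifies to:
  b ∨ ¬x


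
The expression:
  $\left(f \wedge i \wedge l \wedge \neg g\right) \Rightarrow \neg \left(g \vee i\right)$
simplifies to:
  $g \vee \neg f \vee \neg i \vee \neg l$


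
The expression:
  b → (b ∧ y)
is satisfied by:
  {y: True, b: False}
  {b: False, y: False}
  {b: True, y: True}


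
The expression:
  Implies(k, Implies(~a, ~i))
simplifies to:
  a | ~i | ~k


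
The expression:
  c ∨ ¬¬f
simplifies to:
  c ∨ f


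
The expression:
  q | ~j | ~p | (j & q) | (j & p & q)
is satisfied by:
  {q: True, p: False, j: False}
  {p: False, j: False, q: False}
  {j: True, q: True, p: False}
  {j: True, p: False, q: False}
  {q: True, p: True, j: False}
  {p: True, q: False, j: False}
  {j: True, p: True, q: True}


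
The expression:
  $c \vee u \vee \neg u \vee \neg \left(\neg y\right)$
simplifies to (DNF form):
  $\text{True}$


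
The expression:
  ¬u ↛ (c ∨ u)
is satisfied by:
  {u: False, c: False}


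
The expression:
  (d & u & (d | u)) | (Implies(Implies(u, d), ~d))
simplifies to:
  u | ~d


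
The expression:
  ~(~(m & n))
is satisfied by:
  {m: True, n: True}


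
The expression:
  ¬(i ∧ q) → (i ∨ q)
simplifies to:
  i ∨ q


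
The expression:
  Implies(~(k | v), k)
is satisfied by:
  {k: True, v: True}
  {k: True, v: False}
  {v: True, k: False}


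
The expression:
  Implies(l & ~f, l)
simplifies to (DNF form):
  True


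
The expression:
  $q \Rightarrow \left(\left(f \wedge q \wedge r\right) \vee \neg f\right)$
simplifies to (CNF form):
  $r \vee \neg f \vee \neg q$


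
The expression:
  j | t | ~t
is always true.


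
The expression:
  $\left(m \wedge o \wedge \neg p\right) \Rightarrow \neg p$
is always true.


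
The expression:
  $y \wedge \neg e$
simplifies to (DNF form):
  $y \wedge \neg e$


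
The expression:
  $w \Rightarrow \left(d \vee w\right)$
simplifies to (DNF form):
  $\text{True}$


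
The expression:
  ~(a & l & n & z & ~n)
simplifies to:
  True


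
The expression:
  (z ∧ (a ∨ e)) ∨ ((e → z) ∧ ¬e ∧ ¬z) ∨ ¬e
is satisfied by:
  {z: True, e: False}
  {e: False, z: False}
  {e: True, z: True}


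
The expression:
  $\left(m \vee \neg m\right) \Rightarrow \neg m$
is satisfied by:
  {m: False}


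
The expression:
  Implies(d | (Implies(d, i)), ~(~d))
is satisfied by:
  {d: True}


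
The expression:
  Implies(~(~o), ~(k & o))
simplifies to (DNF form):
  ~k | ~o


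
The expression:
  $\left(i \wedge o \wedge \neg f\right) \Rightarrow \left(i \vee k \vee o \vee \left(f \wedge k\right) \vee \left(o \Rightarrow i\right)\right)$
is always true.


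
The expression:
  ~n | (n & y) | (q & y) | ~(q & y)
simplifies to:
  True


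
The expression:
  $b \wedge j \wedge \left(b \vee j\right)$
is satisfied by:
  {j: True, b: True}


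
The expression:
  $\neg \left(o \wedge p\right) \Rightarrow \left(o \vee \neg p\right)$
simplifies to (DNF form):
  $o \vee \neg p$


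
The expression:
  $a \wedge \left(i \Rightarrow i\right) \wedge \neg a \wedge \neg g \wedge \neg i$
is never true.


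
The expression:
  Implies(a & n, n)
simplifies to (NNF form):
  True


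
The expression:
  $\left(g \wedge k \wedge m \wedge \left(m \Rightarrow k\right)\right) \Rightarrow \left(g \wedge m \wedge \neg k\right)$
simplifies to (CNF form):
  $\neg g \vee \neg k \vee \neg m$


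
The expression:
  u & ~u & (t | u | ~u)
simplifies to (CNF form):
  False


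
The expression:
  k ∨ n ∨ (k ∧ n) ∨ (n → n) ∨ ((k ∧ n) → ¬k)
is always true.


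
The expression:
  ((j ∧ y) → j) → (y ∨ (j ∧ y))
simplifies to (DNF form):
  y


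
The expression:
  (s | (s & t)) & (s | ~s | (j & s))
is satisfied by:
  {s: True}


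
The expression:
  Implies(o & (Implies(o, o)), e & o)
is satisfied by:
  {e: True, o: False}
  {o: False, e: False}
  {o: True, e: True}


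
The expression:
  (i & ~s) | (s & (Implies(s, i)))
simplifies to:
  i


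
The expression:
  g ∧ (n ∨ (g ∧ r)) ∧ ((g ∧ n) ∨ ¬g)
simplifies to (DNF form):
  g ∧ n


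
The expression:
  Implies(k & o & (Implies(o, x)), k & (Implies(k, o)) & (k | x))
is always true.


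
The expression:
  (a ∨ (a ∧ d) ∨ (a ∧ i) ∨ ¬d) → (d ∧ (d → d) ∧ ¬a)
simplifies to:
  d ∧ ¬a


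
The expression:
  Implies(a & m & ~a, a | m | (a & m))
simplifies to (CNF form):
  True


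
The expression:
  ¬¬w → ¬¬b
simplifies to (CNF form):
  b ∨ ¬w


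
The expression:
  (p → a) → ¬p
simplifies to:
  ¬a ∨ ¬p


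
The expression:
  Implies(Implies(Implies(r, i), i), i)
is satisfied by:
  {i: True, r: False}
  {r: False, i: False}
  {r: True, i: True}


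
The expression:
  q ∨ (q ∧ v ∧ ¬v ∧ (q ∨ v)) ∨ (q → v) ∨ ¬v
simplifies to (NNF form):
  True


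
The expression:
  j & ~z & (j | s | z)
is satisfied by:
  {j: True, z: False}


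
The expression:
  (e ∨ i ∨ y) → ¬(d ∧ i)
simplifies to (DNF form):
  ¬d ∨ ¬i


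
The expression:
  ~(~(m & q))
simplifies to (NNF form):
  m & q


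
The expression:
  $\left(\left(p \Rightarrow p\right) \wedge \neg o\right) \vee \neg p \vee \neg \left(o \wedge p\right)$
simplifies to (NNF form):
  $\neg o \vee \neg p$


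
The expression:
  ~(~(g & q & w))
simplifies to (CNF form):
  g & q & w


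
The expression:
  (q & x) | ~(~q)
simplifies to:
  q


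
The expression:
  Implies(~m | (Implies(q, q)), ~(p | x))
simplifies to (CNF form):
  ~p & ~x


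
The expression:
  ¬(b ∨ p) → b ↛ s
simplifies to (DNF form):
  b ∨ p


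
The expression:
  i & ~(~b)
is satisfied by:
  {i: True, b: True}


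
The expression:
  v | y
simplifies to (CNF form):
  v | y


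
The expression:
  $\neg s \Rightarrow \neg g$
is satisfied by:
  {s: True, g: False}
  {g: False, s: False}
  {g: True, s: True}


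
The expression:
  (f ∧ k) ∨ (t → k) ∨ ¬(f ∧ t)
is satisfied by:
  {k: True, t: False, f: False}
  {t: False, f: False, k: False}
  {f: True, k: True, t: False}
  {f: True, t: False, k: False}
  {k: True, t: True, f: False}
  {t: True, k: False, f: False}
  {f: True, t: True, k: True}


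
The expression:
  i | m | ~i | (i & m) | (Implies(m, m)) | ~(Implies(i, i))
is always true.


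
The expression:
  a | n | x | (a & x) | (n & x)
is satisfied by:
  {a: True, n: True, x: True}
  {a: True, n: True, x: False}
  {a: True, x: True, n: False}
  {a: True, x: False, n: False}
  {n: True, x: True, a: False}
  {n: True, x: False, a: False}
  {x: True, n: False, a: False}


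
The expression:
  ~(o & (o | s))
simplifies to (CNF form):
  ~o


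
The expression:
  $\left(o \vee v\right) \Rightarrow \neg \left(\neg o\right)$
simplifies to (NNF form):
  $o \vee \neg v$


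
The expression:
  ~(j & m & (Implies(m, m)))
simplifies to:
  ~j | ~m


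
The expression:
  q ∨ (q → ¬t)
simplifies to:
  True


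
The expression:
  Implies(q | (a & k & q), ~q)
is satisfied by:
  {q: False}


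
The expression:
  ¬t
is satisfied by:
  {t: False}


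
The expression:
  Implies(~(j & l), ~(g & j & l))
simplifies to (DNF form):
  True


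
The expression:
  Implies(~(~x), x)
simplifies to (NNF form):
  True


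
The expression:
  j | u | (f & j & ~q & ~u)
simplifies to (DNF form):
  j | u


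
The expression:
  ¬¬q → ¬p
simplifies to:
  ¬p ∨ ¬q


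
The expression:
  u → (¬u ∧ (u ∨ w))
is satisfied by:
  {u: False}


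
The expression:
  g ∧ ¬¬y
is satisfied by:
  {g: True, y: True}


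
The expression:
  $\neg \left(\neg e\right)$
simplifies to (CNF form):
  $e$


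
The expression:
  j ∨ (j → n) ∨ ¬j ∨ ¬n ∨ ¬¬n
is always true.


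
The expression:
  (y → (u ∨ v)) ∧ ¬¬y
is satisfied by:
  {v: True, u: True, y: True}
  {v: True, y: True, u: False}
  {u: True, y: True, v: False}


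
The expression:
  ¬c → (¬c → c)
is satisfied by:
  {c: True}


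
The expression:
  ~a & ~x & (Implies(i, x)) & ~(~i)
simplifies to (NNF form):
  False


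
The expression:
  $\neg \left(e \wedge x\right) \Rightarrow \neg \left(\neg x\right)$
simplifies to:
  $x$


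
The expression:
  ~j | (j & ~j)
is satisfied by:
  {j: False}


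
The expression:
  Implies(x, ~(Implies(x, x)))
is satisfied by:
  {x: False}


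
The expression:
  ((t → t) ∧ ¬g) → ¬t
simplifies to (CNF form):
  g ∨ ¬t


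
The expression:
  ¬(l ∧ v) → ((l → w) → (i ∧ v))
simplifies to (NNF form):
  (i ∧ v) ∨ (l ∧ v) ∨ (l ∧ ¬w)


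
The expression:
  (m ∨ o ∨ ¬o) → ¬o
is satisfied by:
  {o: False}


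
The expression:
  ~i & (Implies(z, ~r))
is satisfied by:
  {z: False, i: False, r: False}
  {r: True, z: False, i: False}
  {z: True, r: False, i: False}


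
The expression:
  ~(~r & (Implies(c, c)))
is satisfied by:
  {r: True}


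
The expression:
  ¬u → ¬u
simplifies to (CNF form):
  True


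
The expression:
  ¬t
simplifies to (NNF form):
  ¬t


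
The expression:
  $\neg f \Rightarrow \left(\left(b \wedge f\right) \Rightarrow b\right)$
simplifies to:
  $\text{True}$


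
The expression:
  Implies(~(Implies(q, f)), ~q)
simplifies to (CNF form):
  f | ~q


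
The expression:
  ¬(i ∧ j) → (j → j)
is always true.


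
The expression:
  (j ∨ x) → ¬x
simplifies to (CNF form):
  ¬x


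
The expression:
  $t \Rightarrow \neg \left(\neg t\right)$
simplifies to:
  $\text{True}$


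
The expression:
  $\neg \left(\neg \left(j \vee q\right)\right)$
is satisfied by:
  {q: True, j: True}
  {q: True, j: False}
  {j: True, q: False}


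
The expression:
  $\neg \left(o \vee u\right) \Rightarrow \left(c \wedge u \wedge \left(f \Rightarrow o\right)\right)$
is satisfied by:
  {o: True, u: True}
  {o: True, u: False}
  {u: True, o: False}


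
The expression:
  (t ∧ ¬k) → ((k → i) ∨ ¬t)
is always true.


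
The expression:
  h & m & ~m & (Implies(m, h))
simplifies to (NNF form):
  False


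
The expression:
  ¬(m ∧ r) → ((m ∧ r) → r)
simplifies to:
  True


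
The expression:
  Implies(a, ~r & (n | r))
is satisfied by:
  {n: True, a: False, r: False}
  {n: False, a: False, r: False}
  {r: True, n: True, a: False}
  {r: True, n: False, a: False}
  {a: True, n: True, r: False}


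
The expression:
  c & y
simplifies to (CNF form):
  c & y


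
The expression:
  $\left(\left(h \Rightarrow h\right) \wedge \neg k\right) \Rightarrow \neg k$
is always true.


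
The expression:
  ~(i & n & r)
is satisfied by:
  {n: False, i: False, r: False}
  {r: True, n: False, i: False}
  {i: True, n: False, r: False}
  {r: True, i: True, n: False}
  {n: True, r: False, i: False}
  {r: True, n: True, i: False}
  {i: True, n: True, r: False}


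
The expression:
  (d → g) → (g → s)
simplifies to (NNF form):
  s ∨ ¬g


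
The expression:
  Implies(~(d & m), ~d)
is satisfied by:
  {m: True, d: False}
  {d: False, m: False}
  {d: True, m: True}


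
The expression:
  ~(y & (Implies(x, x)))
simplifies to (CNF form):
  ~y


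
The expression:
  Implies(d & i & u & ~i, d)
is always true.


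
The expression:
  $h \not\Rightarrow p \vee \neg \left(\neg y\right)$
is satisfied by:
  {y: True, h: True, p: False}
  {y: True, h: False, p: False}
  {y: True, p: True, h: True}
  {y: True, p: True, h: False}
  {h: True, p: False, y: False}


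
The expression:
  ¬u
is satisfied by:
  {u: False}


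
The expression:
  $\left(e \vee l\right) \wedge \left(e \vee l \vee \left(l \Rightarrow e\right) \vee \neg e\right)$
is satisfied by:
  {l: True, e: True}
  {l: True, e: False}
  {e: True, l: False}


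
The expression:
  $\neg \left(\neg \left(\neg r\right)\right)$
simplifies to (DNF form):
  $\neg r$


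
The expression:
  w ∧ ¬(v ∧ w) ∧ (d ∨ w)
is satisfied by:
  {w: True, v: False}


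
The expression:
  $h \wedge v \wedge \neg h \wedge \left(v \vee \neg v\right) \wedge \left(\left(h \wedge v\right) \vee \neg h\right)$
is never true.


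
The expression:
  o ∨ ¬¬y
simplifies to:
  o ∨ y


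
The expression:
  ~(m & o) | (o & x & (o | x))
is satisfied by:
  {x: True, m: False, o: False}
  {m: False, o: False, x: False}
  {x: True, o: True, m: False}
  {o: True, m: False, x: False}
  {x: True, m: True, o: False}
  {m: True, x: False, o: False}
  {x: True, o: True, m: True}


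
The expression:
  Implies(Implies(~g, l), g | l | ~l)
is always true.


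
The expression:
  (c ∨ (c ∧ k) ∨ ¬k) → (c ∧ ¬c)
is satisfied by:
  {k: True, c: False}


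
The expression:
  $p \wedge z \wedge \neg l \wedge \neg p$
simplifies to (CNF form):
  $\text{False}$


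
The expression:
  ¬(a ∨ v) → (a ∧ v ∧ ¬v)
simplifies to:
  a ∨ v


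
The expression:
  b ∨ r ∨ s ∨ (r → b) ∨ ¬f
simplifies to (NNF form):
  True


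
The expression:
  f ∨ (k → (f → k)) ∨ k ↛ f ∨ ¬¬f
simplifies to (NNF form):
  True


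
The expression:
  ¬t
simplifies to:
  ¬t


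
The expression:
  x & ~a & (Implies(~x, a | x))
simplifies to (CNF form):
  x & ~a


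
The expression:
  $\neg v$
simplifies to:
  $\neg v$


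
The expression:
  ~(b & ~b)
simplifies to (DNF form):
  True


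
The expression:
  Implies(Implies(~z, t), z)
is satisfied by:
  {z: True, t: False}
  {t: False, z: False}
  {t: True, z: True}


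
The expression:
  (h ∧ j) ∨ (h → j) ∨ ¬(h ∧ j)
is always true.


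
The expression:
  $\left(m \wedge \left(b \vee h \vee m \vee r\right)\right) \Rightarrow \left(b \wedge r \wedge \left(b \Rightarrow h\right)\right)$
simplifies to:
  $\left(b \wedge h \wedge r\right) \vee \neg m$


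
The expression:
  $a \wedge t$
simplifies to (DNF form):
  $a \wedge t$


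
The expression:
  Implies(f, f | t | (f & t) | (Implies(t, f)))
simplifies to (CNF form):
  True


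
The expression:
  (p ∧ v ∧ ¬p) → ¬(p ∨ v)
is always true.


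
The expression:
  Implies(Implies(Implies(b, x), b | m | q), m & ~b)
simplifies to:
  ~b & (m | ~q)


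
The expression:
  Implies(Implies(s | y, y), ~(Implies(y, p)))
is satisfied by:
  {s: True, p: False, y: False}
  {y: True, s: True, p: False}
  {y: True, p: False, s: False}
  {s: True, p: True, y: False}


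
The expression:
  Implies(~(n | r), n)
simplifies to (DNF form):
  n | r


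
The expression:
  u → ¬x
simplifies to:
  ¬u ∨ ¬x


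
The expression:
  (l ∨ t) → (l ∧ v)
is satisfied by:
  {v: True, l: False, t: False}
  {l: False, t: False, v: False}
  {v: True, l: True, t: False}
  {v: True, t: True, l: True}


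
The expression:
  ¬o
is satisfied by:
  {o: False}


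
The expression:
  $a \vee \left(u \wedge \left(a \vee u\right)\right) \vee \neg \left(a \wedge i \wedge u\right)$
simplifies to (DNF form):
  $\text{True}$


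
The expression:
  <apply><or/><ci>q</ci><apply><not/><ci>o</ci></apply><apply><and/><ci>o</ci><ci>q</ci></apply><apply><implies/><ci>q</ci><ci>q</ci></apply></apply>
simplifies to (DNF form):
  <true/>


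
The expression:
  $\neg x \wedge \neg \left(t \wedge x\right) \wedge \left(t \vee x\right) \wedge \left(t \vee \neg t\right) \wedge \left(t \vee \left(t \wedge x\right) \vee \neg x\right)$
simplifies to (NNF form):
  $t \wedge \neg x$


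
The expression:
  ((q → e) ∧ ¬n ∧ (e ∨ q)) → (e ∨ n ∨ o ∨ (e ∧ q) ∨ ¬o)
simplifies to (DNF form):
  True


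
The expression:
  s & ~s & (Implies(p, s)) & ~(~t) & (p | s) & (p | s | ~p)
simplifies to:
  False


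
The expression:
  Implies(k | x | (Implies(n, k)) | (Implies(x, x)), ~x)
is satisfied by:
  {x: False}


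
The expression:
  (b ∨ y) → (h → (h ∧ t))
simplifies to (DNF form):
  t ∨ (¬b ∧ ¬y) ∨ ¬h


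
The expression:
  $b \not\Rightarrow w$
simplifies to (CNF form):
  $b \wedge \neg w$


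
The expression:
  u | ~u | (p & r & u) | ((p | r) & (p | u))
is always true.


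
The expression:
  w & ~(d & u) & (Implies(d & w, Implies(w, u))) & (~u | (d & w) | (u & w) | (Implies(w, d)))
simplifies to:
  w & ~d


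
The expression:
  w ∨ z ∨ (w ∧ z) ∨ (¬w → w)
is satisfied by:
  {z: True, w: True}
  {z: True, w: False}
  {w: True, z: False}


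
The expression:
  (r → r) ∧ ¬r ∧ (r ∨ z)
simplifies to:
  z ∧ ¬r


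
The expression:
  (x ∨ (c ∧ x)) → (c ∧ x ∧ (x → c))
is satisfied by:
  {c: True, x: False}
  {x: False, c: False}
  {x: True, c: True}


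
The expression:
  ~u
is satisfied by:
  {u: False}


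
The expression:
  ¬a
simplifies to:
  ¬a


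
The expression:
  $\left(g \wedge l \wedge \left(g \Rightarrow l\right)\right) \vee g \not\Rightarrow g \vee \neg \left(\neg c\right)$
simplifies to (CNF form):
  $\left(c \vee g\right) \wedge \left(c \vee l\right)$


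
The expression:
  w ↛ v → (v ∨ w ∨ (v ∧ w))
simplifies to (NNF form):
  True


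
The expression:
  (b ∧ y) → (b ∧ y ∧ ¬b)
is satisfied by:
  {y: False, b: False}
  {b: True, y: False}
  {y: True, b: False}


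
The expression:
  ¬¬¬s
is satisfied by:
  {s: False}


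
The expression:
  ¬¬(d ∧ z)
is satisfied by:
  {z: True, d: True}


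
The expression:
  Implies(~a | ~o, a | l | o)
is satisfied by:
  {a: True, o: True, l: True}
  {a: True, o: True, l: False}
  {a: True, l: True, o: False}
  {a: True, l: False, o: False}
  {o: True, l: True, a: False}
  {o: True, l: False, a: False}
  {l: True, o: False, a: False}


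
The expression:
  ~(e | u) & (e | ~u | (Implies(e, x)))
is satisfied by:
  {u: False, e: False}


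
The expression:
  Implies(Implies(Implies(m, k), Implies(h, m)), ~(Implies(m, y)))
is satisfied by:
  {h: True, m: False, y: False}
  {y: True, h: True, m: False}
  {m: True, h: True, y: False}
  {m: True, h: False, y: False}


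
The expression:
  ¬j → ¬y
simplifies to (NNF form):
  j ∨ ¬y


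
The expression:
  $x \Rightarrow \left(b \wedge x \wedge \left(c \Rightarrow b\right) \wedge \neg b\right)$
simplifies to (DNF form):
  $\neg x$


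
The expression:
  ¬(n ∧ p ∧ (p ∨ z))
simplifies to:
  ¬n ∨ ¬p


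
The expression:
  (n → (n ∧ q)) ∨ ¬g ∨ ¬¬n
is always true.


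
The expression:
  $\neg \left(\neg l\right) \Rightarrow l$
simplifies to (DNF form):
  $\text{True}$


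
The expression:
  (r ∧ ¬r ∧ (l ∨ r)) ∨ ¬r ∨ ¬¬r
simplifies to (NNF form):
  True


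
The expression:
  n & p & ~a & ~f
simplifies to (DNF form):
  n & p & ~a & ~f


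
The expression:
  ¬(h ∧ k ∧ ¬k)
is always true.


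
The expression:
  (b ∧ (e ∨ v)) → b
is always true.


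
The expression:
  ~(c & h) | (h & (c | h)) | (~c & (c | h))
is always true.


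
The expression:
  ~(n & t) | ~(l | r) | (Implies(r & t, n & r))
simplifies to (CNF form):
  True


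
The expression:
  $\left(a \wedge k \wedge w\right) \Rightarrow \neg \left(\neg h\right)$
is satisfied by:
  {h: True, w: False, k: False, a: False}
  {h: False, w: False, k: False, a: False}
  {h: True, a: True, w: False, k: False}
  {a: True, h: False, w: False, k: False}
  {h: True, k: True, a: False, w: False}
  {k: True, a: False, w: False, h: False}
  {h: True, a: True, k: True, w: False}
  {a: True, k: True, h: False, w: False}
  {h: True, w: True, a: False, k: False}
  {w: True, a: False, k: False, h: False}
  {h: True, a: True, w: True, k: False}
  {a: True, w: True, h: False, k: False}
  {h: True, k: True, w: True, a: False}
  {k: True, w: True, a: False, h: False}
  {h: True, a: True, k: True, w: True}


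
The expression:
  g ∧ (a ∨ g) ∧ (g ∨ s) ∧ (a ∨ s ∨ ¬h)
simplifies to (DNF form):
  (a ∧ g) ∨ (g ∧ s) ∨ (g ∧ ¬h)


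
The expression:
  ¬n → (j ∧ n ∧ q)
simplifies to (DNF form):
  n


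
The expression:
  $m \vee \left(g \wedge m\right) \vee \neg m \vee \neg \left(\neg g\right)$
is always true.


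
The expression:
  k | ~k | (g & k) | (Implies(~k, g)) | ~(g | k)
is always true.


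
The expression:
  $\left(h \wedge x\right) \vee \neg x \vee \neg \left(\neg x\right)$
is always true.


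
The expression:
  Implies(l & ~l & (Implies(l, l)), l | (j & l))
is always true.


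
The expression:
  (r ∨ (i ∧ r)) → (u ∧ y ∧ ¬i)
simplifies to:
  (u ∧ y ∧ ¬i) ∨ ¬r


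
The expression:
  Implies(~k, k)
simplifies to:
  k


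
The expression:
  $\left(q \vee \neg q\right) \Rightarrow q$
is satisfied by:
  {q: True}


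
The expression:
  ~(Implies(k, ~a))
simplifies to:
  a & k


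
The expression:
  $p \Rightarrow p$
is always true.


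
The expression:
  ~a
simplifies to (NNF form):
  ~a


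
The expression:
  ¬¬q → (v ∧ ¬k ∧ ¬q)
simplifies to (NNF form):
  ¬q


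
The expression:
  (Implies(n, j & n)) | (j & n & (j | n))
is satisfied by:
  {j: True, n: False}
  {n: False, j: False}
  {n: True, j: True}


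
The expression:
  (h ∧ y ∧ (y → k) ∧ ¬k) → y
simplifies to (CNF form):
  True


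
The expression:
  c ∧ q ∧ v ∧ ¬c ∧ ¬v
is never true.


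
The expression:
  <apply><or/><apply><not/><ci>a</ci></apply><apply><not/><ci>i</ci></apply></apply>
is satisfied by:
  {a: False, i: False}
  {i: True, a: False}
  {a: True, i: False}


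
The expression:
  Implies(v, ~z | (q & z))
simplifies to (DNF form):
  q | ~v | ~z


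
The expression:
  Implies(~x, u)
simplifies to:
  u | x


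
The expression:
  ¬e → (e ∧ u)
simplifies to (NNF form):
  e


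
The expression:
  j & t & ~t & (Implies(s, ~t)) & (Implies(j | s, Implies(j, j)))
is never true.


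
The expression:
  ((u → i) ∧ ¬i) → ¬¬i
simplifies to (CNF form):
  i ∨ u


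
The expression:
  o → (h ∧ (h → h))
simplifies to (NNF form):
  h ∨ ¬o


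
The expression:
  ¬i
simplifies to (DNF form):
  ¬i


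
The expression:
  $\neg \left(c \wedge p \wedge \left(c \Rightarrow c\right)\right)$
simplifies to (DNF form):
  $\neg c \vee \neg p$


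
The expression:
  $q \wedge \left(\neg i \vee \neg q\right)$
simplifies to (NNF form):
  $q \wedge \neg i$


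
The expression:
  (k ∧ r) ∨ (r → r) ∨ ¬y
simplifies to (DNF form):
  True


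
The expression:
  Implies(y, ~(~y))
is always true.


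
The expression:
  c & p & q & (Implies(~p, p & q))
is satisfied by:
  {c: True, p: True, q: True}


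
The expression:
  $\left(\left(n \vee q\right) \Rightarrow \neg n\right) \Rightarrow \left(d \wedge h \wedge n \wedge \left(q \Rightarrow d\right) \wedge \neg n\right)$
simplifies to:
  $n$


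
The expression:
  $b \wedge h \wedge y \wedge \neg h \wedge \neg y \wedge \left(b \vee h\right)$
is never true.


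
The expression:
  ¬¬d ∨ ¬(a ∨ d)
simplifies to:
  d ∨ ¬a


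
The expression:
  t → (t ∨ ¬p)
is always true.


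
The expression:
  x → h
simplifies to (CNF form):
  h ∨ ¬x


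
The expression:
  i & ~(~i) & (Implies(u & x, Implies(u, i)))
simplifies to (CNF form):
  i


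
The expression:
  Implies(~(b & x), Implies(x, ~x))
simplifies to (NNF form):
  b | ~x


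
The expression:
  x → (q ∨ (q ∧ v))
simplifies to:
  q ∨ ¬x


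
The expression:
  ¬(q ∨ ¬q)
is never true.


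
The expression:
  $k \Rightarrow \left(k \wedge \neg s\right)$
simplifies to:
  $\neg k \vee \neg s$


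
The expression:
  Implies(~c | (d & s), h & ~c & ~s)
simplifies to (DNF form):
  (c & ~d) | (c & ~s) | (h & ~s)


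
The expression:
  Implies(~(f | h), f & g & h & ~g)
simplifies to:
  f | h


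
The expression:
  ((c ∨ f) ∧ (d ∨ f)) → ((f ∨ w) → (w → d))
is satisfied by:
  {d: True, w: False, f: False}
  {w: False, f: False, d: False}
  {f: True, d: True, w: False}
  {f: True, w: False, d: False}
  {d: True, w: True, f: False}
  {w: True, d: False, f: False}
  {f: True, w: True, d: True}


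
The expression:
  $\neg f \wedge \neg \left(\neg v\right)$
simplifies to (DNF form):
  $v \wedge \neg f$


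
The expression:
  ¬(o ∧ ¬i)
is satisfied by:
  {i: True, o: False}
  {o: False, i: False}
  {o: True, i: True}


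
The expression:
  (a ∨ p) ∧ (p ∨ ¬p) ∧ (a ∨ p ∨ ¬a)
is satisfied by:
  {a: True, p: True}
  {a: True, p: False}
  {p: True, a: False}


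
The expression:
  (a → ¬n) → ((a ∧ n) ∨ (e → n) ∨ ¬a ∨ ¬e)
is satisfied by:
  {n: True, e: False, a: False}
  {e: False, a: False, n: False}
  {n: True, a: True, e: False}
  {a: True, e: False, n: False}
  {n: True, e: True, a: False}
  {e: True, n: False, a: False}
  {n: True, a: True, e: True}


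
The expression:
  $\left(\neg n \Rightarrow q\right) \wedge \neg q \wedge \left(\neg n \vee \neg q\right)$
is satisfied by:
  {n: True, q: False}


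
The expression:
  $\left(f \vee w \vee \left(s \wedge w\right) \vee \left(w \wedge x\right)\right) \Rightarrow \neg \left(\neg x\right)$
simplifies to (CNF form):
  $\left(x \vee \neg f\right) \wedge \left(x \vee \neg w\right)$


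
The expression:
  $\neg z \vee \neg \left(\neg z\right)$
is always true.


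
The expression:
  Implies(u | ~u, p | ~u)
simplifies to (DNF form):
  p | ~u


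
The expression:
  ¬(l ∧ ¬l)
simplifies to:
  True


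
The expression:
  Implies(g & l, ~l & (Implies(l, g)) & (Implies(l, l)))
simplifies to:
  ~g | ~l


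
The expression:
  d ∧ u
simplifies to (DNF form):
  d ∧ u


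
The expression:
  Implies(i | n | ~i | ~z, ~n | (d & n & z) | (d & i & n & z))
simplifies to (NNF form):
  ~n | (d & z)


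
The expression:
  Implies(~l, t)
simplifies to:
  l | t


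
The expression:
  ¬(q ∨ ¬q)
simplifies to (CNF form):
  False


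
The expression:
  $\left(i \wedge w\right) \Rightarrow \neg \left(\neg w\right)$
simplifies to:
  $\text{True}$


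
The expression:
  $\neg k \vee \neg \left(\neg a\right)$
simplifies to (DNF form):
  $a \vee \neg k$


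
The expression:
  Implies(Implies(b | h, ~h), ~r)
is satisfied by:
  {h: True, r: False}
  {r: False, h: False}
  {r: True, h: True}


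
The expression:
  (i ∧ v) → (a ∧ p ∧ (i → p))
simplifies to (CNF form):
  (a ∨ ¬i ∨ ¬v) ∧ (p ∨ ¬i ∨ ¬v)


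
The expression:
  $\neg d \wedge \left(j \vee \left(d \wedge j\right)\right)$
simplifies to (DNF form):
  $j \wedge \neg d$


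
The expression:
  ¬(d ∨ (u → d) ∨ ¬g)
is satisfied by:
  {u: True, g: True, d: False}


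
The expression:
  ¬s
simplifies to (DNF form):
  ¬s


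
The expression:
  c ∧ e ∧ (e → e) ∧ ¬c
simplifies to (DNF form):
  False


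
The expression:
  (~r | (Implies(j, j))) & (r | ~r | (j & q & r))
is always true.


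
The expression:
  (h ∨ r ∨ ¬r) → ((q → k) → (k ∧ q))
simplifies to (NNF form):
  q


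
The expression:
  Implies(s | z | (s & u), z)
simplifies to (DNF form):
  z | ~s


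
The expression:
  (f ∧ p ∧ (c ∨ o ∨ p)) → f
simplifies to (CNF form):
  True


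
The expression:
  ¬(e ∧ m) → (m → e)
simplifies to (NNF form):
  e ∨ ¬m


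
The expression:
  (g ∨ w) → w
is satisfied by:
  {w: True, g: False}
  {g: False, w: False}
  {g: True, w: True}


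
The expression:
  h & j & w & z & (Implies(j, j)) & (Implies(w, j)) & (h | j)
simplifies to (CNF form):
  h & j & w & z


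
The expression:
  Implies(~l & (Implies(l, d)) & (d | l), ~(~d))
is always true.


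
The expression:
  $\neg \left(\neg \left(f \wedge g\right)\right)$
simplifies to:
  $f \wedge g$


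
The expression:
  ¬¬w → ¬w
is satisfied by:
  {w: False}


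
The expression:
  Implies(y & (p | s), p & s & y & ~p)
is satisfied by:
  {p: False, y: False, s: False}
  {s: True, p: False, y: False}
  {p: True, s: False, y: False}
  {s: True, p: True, y: False}
  {y: True, s: False, p: False}


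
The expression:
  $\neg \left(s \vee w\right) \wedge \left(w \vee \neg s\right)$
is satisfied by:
  {w: False, s: False}


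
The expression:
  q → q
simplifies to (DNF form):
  True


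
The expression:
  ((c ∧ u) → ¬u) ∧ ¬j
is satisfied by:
  {u: False, j: False, c: False}
  {c: True, u: False, j: False}
  {u: True, c: False, j: False}


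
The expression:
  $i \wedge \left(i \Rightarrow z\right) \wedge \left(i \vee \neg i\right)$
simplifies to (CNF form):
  $i \wedge z$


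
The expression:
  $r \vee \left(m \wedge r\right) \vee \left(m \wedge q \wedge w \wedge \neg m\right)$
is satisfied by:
  {r: True}


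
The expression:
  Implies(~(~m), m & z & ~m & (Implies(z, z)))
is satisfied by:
  {m: False}


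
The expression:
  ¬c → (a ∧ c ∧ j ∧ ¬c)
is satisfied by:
  {c: True}


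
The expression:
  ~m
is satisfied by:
  {m: False}


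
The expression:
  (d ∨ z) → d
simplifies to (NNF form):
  d ∨ ¬z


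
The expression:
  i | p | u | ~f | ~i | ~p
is always true.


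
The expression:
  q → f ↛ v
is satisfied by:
  {f: True, v: False, q: False}
  {v: False, q: False, f: False}
  {f: True, v: True, q: False}
  {v: True, f: False, q: False}
  {q: True, f: True, v: False}


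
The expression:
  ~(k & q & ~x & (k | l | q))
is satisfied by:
  {x: True, k: False, q: False}
  {k: False, q: False, x: False}
  {x: True, q: True, k: False}
  {q: True, k: False, x: False}
  {x: True, k: True, q: False}
  {k: True, x: False, q: False}
  {x: True, q: True, k: True}


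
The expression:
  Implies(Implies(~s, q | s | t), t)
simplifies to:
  t | (~q & ~s)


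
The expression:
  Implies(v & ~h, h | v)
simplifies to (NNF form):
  True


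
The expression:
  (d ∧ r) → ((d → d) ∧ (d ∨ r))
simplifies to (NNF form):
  True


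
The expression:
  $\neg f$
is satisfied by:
  {f: False}


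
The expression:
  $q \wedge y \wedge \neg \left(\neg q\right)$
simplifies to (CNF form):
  $q \wedge y$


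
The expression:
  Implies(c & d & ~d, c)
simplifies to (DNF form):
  True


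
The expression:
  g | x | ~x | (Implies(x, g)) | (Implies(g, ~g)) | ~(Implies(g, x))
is always true.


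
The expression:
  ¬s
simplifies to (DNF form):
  ¬s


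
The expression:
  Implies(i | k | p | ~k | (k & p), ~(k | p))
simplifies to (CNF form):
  ~k & ~p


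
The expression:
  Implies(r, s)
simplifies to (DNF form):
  s | ~r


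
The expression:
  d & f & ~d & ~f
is never true.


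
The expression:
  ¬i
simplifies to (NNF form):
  ¬i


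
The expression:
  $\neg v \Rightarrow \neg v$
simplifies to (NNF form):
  $\text{True}$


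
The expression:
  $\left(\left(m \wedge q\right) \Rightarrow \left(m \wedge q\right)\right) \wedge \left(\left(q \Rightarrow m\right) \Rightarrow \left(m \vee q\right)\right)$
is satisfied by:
  {q: True, m: True}
  {q: True, m: False}
  {m: True, q: False}


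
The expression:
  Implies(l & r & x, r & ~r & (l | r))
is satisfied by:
  {l: False, x: False, r: False}
  {r: True, l: False, x: False}
  {x: True, l: False, r: False}
  {r: True, x: True, l: False}
  {l: True, r: False, x: False}
  {r: True, l: True, x: False}
  {x: True, l: True, r: False}


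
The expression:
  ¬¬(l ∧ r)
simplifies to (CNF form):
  l ∧ r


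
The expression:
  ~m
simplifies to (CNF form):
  ~m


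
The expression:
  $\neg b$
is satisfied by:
  {b: False}


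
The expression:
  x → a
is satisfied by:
  {a: True, x: False}
  {x: False, a: False}
  {x: True, a: True}


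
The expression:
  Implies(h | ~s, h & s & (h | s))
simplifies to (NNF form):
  s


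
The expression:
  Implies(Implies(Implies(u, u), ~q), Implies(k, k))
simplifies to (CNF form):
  True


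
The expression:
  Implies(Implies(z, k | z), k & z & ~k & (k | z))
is never true.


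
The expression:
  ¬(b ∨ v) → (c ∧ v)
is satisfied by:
  {b: True, v: True}
  {b: True, v: False}
  {v: True, b: False}


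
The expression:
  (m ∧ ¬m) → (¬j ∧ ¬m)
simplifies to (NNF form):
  True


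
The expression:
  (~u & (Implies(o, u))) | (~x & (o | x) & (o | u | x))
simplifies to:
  (o & ~x) | (~o & ~u)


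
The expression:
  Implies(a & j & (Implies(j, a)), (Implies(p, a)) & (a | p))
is always true.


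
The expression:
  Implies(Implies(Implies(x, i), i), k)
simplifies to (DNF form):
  k | (~i & ~x)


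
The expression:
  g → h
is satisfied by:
  {h: True, g: False}
  {g: False, h: False}
  {g: True, h: True}


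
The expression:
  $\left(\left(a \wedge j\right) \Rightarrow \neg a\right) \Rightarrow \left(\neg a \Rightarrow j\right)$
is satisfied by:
  {a: True, j: True}
  {a: True, j: False}
  {j: True, a: False}


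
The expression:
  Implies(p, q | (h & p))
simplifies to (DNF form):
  h | q | ~p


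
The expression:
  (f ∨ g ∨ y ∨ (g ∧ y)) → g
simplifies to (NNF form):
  g ∨ (¬f ∧ ¬y)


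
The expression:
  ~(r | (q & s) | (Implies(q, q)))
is never true.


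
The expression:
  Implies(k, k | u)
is always true.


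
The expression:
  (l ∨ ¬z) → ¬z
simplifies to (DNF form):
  ¬l ∨ ¬z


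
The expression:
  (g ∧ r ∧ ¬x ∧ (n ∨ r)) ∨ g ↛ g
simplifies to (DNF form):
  g ∧ r ∧ ¬x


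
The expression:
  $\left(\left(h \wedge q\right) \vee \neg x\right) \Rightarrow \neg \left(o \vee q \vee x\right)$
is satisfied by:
  {x: True, h: False, o: False, q: False}
  {x: True, o: True, h: False, q: False}
  {x: True, h: True, o: False, q: False}
  {x: True, o: True, h: True, q: False}
  {x: False, h: False, o: False, q: False}
  {h: True, x: False, o: False, q: False}
  {q: True, x: True, h: False, o: False}
  {q: True, o: True, x: True, h: False}


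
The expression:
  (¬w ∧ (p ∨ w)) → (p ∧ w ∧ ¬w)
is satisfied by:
  {w: True, p: False}
  {p: False, w: False}
  {p: True, w: True}


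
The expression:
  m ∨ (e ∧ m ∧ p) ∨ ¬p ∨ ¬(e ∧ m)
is always true.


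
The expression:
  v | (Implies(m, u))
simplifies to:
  u | v | ~m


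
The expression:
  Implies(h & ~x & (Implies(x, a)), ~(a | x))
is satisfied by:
  {x: True, h: False, a: False}
  {h: False, a: False, x: False}
  {x: True, a: True, h: False}
  {a: True, h: False, x: False}
  {x: True, h: True, a: False}
  {h: True, x: False, a: False}
  {x: True, a: True, h: True}


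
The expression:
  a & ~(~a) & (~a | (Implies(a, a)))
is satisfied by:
  {a: True}


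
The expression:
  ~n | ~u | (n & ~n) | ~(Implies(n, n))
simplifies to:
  ~n | ~u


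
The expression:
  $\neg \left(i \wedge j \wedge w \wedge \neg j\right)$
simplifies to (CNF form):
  $\text{True}$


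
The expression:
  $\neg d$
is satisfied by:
  {d: False}


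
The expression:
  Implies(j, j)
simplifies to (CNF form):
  True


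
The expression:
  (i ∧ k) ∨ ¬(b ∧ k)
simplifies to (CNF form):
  i ∨ ¬b ∨ ¬k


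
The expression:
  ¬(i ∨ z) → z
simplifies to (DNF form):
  i ∨ z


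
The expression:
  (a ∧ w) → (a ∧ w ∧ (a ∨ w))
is always true.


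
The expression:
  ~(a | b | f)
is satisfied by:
  {b: False, f: False, a: False}


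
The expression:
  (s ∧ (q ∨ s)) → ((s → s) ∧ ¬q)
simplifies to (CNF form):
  ¬q ∨ ¬s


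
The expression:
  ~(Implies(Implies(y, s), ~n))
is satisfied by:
  {s: True, n: True, y: False}
  {n: True, y: False, s: False}
  {y: True, s: True, n: True}


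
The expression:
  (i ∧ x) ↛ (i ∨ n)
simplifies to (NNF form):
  False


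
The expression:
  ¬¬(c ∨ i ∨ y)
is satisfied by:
  {i: True, y: True, c: True}
  {i: True, y: True, c: False}
  {i: True, c: True, y: False}
  {i: True, c: False, y: False}
  {y: True, c: True, i: False}
  {y: True, c: False, i: False}
  {c: True, y: False, i: False}


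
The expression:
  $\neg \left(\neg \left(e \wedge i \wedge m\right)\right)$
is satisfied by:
  {m: True, e: True, i: True}


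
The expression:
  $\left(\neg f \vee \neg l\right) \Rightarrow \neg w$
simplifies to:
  $\left(f \wedge l\right) \vee \neg w$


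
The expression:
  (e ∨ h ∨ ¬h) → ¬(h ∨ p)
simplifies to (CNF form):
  ¬h ∧ ¬p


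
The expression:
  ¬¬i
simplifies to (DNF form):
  i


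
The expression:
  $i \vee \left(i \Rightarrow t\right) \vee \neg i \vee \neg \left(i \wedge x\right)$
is always true.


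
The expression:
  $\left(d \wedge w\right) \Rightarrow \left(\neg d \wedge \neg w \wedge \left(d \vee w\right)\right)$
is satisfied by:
  {w: False, d: False}
  {d: True, w: False}
  {w: True, d: False}


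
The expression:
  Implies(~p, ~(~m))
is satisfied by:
  {m: True, p: True}
  {m: True, p: False}
  {p: True, m: False}


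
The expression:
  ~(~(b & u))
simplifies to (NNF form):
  b & u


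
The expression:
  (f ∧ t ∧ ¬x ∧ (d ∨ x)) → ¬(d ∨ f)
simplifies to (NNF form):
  x ∨ ¬d ∨ ¬f ∨ ¬t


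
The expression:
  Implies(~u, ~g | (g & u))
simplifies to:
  u | ~g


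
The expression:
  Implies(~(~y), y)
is always true.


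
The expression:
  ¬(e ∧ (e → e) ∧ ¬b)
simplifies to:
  b ∨ ¬e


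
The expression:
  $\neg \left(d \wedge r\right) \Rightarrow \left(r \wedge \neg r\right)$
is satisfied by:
  {r: True, d: True}


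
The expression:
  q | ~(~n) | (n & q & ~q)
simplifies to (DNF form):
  n | q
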